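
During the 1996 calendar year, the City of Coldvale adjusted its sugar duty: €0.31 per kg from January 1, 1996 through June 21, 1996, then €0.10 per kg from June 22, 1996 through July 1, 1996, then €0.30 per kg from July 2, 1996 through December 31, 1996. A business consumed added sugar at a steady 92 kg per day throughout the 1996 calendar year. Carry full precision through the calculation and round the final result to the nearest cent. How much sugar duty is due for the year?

€10,076.76

January 1 – June 21, 1996: 173 days × 92 kg/day = 15,916 kg at €0.31/kg → €4,933.96
June 22 – July 1, 1996: 10 days × 92 kg/day = 920 kg at €0.10/kg → €92.00
July 2 – December 31, 1996: 183 days × 92 kg/day = 16,836 kg at €0.30/kg → €5,050.80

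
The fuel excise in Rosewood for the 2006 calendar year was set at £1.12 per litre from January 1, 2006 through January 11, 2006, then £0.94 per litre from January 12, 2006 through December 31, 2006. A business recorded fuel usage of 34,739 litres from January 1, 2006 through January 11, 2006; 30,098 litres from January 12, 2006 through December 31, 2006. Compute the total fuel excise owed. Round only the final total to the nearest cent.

January 1 – January 11, 2006: 34,739 litres at £1.12/litre → £38,907.68
January 12 – December 31, 2006: 30,098 litres at £0.94/litre → £28,292.12

£67,199.80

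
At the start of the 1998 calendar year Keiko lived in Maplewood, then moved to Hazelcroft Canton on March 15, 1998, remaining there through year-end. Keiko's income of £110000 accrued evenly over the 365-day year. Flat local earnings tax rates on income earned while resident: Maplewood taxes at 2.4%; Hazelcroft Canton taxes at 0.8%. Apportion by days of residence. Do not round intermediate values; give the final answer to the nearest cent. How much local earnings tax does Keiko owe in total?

£1232.00

Maplewood, January 1 – March 14, 1998: 73 days → £110000 × 2.4% × 73/365 = £528.0000
Hazelcroft Canton, March 15 – December 31, 1998: 292 days → £110000 × 0.8% × 292/365 = £704.0000
Total = £1232.0000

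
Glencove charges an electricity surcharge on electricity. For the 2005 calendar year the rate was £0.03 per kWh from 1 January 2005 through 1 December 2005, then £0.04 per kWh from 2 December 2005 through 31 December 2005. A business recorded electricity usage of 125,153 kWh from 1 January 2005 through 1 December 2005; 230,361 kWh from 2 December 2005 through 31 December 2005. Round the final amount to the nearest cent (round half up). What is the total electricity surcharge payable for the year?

£12,969.03

1 January – 1 December 2005: 125,153 kWh at £0.03/kWh → £3,754.59
2 December – 31 December 2005: 230,361 kWh at £0.04/kWh → £9,214.44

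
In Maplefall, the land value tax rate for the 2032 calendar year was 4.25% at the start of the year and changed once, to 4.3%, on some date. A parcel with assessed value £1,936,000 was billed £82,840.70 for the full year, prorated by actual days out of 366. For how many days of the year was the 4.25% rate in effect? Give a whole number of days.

154 days

Let d = days at the first rate; then 366 − d days at the second rate.
£1,936,000 × [4.25%·d + 4.3%·(366−d)] / 366 = £82,840.70
Solving gives d = 154, so the new rate took effect on 3 June 2032.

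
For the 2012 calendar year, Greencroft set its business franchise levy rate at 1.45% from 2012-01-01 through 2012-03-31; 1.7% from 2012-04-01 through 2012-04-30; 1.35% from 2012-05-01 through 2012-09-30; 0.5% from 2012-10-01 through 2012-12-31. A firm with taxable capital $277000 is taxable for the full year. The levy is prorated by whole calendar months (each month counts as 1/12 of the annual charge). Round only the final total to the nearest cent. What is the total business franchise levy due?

2012-01-01 to 2012-03-31: 3 months at 1.45% → $277000 × 1.45% × 3/12 = $1004.1250
2012-04-01 to 2012-04-30: 1 month at 1.7% → $277000 × 1.7% × 1/12 = $392.4167
2012-05-01 to 2012-09-30: 5 months at 1.35% → $277000 × 1.35% × 5/12 = $1558.1250
2012-10-01 to 2012-12-31: 3 months at 0.5% → $277000 × 0.5% × 3/12 = $346.2500
Total = $3300.9167

$3300.92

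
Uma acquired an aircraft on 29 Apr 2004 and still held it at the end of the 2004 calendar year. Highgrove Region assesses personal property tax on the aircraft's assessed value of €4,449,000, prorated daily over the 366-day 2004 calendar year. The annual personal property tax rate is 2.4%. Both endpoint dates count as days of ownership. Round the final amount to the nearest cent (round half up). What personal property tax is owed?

€72,059.21

Days held (29 Apr – 31 Dec 2004): 247 out of 366
Tax = €4,449,000 × 2.4% × 247/366 = €72,059.2131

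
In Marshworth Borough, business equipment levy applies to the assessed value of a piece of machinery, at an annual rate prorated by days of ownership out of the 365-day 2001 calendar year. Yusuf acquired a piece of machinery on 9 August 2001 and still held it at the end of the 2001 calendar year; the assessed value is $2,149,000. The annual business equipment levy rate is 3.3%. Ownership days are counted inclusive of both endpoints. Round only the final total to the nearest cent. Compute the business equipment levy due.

Days held (9 August – 31 December 2001): 145 out of 365
Tax = $2,149,000 × 3.3% × 145/365 = $28,172.5068

$28,172.51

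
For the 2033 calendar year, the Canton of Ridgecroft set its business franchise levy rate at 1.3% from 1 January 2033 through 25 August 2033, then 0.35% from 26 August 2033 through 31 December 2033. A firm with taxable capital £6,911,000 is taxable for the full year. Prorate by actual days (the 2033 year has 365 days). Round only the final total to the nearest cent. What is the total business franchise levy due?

1 January – 25 August 2033: 237 days at 1.3% → £6,911,000 × 1.3% × 237/365 = £58,336.4137
26 August – 31 December 2033: 128 days at 0.35% → £6,911,000 × 0.35% × 128/365 = £8,482.5425
Total = £66,818.9562

£66,818.96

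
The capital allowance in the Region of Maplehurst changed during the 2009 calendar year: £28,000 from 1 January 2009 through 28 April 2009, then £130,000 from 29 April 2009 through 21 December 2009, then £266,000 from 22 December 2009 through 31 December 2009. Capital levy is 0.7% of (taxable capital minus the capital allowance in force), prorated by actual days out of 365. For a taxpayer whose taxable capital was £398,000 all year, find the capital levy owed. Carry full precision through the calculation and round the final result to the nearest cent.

1 January – 28 April 2009: 118 days, exemption £28,000 → (£398,000 − £28,000) × 0.7% × 118/365 = £837.3151
29 April – 21 December 2009: 237 days, exemption £130,000 → (£398,000 − £130,000) × 0.7% × 237/365 = £1,218.1151
22 December – 31 December 2009: 10 days, exemption £266,000 → (£398,000 − £266,000) × 0.7% × 10/365 = £25.3151
Total = £2,080.7452

£2,080.75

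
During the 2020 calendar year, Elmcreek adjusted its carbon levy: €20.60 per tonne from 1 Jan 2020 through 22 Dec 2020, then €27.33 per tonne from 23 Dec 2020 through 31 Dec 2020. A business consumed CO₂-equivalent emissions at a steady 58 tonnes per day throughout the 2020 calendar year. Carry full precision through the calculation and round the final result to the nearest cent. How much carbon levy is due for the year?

€440,809.86

1 Jan – 22 Dec 2020: 357 days × 58 tonnes/day = 20,706 tonnes at €20.60/tonne → €426,543.60
23 Dec – 31 Dec 2020: 9 days × 58 tonnes/day = 522 tonnes at €27.33/tonne → €14,266.26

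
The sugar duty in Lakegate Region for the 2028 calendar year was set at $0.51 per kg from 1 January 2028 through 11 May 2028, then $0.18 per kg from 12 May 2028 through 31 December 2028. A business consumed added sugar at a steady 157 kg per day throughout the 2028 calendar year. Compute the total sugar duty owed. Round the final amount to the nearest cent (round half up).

1 January – 11 May 2028: 132 days × 157 kg/day = 20,724 kg at $0.51/kg → $10569.24
12 May – 31 December 2028: 234 days × 157 kg/day = 36,738 kg at $0.18/kg → $6612.84

$17182.08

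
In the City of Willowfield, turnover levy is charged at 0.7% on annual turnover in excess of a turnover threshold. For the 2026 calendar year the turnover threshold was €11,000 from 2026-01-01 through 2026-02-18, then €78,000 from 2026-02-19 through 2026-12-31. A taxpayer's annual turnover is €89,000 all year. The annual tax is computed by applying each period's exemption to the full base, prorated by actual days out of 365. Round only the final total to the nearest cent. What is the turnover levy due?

2026-01-01 to 2026-02-18: 49 days, exemption €11,000 → (€89,000 − €11,000) × 0.7% × 49/365 = €73.2986
2026-02-19 to 2026-12-31: 316 days, exemption €78,000 → (€89,000 − €78,000) × 0.7% × 316/365 = €66.6630
Total = €139.9616

€139.96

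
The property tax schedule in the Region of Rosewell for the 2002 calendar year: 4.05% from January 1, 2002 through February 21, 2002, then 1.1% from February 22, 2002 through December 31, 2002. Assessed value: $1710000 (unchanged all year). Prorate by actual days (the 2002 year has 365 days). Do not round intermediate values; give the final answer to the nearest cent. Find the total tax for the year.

$25996.68

January 1 – February 21, 2002: 52 days at 4.05% → $1710000 × 4.05% × 52/365 = $9866.4658
February 22 – December 31, 2002: 313 days at 1.1% → $1710000 × 1.1% × 313/365 = $16130.2192
Total = $25996.6849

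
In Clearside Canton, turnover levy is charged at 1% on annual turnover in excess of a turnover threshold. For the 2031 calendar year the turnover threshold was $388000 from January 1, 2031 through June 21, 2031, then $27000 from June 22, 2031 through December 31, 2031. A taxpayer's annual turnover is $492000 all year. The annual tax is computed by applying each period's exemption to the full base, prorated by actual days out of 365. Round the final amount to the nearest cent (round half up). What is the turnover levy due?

$2948.85

January 1 – June 21, 2031: 172 days, exemption $388000 → ($492000 − $388000) × 1% × 172/365 = $490.0822
June 22 – December 31, 2031: 193 days, exemption $27000 → ($492000 − $27000) × 1% × 193/365 = $2458.7671
Total = $2948.8493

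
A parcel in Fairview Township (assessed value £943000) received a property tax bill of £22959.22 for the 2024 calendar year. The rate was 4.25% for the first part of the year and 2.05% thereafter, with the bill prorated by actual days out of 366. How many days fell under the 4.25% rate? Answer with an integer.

Let d = days at the first rate; then 366 − d days at the second rate.
£943000 × [4.25%·d + 2.05%·(366−d)] / 366 = £22959.22
Solving gives d = 64, so the new rate took effect on 5 Mar 2024.

64 days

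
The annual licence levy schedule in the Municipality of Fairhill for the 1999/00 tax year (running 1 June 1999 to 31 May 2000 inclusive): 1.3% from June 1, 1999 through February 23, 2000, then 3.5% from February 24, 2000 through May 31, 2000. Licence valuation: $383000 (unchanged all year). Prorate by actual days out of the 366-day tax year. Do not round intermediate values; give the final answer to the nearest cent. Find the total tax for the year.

June 1, 1999 – February 23, 2000: 268 days at 1.3% → $383000 × 1.3% × 268/366 = $3645.8251
February 24 – May 31, 2000: 98 days at 3.5% → $383000 × 3.5% × 98/366 = $3589.3169
Total = $7235.1421

$7235.14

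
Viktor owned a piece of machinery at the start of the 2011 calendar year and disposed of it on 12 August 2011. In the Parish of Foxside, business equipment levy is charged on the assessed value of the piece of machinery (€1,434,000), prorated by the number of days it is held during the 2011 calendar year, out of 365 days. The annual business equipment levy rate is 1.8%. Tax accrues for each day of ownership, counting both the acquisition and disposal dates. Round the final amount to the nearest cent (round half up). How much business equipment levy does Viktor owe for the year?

€15,840.79

Days held (1 January – 12 August 2011): 224 out of 365
Tax = €1,434,000 × 1.8% × 224/365 = €15,840.7890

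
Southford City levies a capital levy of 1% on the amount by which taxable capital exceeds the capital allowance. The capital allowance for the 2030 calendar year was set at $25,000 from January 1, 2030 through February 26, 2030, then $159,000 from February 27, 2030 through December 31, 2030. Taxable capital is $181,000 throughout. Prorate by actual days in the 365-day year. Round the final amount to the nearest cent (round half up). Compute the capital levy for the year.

$429.26

January 1 – February 26, 2030: 57 days, exemption $25,000 → ($181,000 − $25,000) × 1% × 57/365 = $243.6164
February 27 – December 31, 2030: 308 days, exemption $159,000 → ($181,000 − $159,000) × 1% × 308/365 = $185.6438
Total = $429.2603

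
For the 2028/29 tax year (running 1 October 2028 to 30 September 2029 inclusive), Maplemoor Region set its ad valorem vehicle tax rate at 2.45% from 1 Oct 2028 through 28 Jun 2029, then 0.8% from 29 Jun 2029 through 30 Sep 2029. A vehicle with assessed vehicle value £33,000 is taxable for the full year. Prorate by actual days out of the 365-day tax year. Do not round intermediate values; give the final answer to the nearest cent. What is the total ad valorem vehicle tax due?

1 Oct 2028 – 28 Jun 2029: 271 days at 2.45% → £33,000 × 2.45% × 271/365 = £600.2836
29 Jun – 30 Sep 2029: 94 days at 0.8% → £33,000 × 0.8% × 94/365 = £67.9890
Total = £668.2726

£668.27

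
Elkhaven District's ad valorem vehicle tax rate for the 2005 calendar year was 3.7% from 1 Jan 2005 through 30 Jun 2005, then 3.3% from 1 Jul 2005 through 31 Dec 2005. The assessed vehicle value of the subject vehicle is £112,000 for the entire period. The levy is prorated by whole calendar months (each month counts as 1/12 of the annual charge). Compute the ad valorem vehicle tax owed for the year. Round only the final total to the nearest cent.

1 Jan – 30 Jun 2005: 6 months at 3.7% → £112,000 × 3.7% × 6/12 = £2,072.0000
1 Jul – 31 Dec 2005: 6 months at 3.3% → £112,000 × 3.3% × 6/12 = £1,848.0000
Total = £3,920.0000

£3,920.00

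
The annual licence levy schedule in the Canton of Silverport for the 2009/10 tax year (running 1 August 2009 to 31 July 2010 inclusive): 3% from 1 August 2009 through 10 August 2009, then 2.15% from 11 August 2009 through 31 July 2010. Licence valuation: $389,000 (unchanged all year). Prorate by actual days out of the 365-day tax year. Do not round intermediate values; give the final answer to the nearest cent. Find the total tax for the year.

1 August – 10 August 2009: 10 days at 3% → $389,000 × 3% × 10/365 = $319.7260
11 August 2009 – 31 July 2010: 355 days at 2.15% → $389,000 × 2.15% × 355/365 = $8,134.3630
Total = $8,454.0890

$8,454.09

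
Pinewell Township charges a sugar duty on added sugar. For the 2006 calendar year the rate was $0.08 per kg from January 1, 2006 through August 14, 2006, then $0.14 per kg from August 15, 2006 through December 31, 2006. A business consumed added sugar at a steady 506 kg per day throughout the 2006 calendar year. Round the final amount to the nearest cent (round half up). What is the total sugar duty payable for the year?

$18,995.24

January 1 – August 14, 2006: 226 days × 506 kg/day = 114,356 kg at $0.08/kg → $9,148.48
August 15 – December 31, 2006: 139 days × 506 kg/day = 70,334 kg at $0.14/kg → $9,846.76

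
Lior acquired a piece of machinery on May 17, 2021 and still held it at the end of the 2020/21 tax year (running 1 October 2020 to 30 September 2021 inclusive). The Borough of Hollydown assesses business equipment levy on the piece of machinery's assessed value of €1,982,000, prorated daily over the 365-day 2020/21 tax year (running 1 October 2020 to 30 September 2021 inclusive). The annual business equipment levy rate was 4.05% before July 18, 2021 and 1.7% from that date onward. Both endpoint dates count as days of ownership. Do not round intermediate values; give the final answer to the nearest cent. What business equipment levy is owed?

€20,558.50

May 17 – July 17, 2021: 62 days at 4.05% → €1,982,000 × 4.05% × 62/365 = €13,635.0740
July 18 – September 30, 2021: 75 days at 1.7% → €1,982,000 × 1.7% × 75/365 = €6,923.4247
Total = €20,558.4986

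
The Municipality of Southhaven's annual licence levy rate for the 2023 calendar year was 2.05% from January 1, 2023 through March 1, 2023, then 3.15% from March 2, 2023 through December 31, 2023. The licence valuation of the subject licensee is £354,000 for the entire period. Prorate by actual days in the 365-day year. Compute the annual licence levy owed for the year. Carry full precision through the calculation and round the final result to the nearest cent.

January 1 – March 1, 2023: 60 days at 2.05% → £354,000 × 2.05% × 60/365 = £1,192.9315
March 2 – December 31, 2023: 305 days at 3.15% → £354,000 × 3.15% × 305/365 = £9,317.9589
Total = £10,510.8904

£10,510.89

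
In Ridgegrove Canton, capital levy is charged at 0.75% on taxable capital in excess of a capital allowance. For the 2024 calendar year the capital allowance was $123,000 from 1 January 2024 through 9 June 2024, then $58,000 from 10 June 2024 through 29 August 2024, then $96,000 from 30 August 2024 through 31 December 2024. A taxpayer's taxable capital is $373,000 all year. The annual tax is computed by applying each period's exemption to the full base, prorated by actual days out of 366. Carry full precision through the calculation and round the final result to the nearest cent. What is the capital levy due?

$2,051.50

1 January – 9 June 2024: 161 days, exemption $123,000 → ($373,000 − $123,000) × 0.75% × 161/366 = $824.7951
10 June – 29 August 2024: 81 days, exemption $58,000 → ($373,000 − $58,000) × 0.75% × 81/366 = $522.8484
30 August – 31 December 2024: 124 days, exemption $96,000 → ($373,000 − $96,000) × 0.75% × 124/366 = $703.8525
Total = $2,051.4959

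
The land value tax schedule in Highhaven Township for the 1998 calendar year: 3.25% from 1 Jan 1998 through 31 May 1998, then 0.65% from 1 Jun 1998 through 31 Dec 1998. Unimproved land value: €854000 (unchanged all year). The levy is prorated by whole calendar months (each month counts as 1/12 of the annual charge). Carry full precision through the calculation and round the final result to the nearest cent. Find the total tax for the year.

€14802.67

1 Jan – 31 May 1998: 5 months at 3.25% → €854000 × 3.25% × 5/12 = €11564.5833
1 Jun – 31 Dec 1998: 7 months at 0.65% → €854000 × 0.65% × 7/12 = €3238.0833
Total = €14802.6667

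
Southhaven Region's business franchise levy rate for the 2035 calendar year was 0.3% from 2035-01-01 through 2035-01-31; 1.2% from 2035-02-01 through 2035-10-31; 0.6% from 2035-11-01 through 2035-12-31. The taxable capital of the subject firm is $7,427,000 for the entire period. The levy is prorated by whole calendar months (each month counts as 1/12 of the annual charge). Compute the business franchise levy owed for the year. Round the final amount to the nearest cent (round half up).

$76,126.75

2035-01-01 to 2035-01-31: 1 month at 0.3% → $7,427,000 × 0.3% × 1/12 = $1,856.7500
2035-02-01 to 2035-10-31: 9 months at 1.2% → $7,427,000 × 1.2% × 9/12 = $66,843.0000
2035-11-01 to 2035-12-31: 2 months at 0.6% → $7,427,000 × 0.6% × 2/12 = $7,427.0000
Total = $76,126.7500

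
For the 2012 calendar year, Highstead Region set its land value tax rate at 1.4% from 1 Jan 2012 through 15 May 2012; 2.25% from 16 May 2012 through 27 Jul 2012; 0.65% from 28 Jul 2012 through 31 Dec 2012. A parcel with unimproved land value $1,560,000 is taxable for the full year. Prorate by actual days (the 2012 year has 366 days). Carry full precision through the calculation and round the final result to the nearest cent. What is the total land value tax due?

$19,465.90

1 Jan – 15 May 2012: 136 days at 1.4% → $1,560,000 × 1.4% × 136/366 = $8,115.4098
16 May – 27 Jul 2012: 73 days at 2.25% → $1,560,000 × 2.25% × 73/366 = $7,000.8197
28 Jul – 31 Dec 2012: 157 days at 0.65% → $1,560,000 × 0.65% × 157/366 = $4,349.6721
Total = $19,465.9016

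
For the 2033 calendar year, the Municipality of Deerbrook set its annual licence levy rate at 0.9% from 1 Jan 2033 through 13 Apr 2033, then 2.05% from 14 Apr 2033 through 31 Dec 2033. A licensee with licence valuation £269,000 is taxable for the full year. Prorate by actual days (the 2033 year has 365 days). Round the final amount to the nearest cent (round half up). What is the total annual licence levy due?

1 Jan – 13 Apr 2033: 103 days at 0.9% → £269,000 × 0.9% × 103/365 = £683.1863
14 Apr – 31 Dec 2033: 262 days at 2.05% → £269,000 × 2.05% × 262/365 = £3,958.3534
Total = £4,641.5397

£4,641.54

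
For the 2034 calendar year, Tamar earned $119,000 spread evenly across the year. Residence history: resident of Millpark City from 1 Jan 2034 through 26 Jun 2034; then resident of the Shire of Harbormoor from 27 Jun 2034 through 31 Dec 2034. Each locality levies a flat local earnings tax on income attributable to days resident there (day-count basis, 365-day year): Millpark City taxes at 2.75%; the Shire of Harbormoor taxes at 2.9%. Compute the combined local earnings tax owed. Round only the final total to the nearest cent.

Millpark City, 1 Jan – 26 Jun 2034: 177 days → $119,000 × 2.75% × 177/365 = $1,586.9384
The Shire of Harbormoor, 27 Jun – 31 Dec 2034: 188 days → $119,000 × 2.9% × 188/365 = $1,777.5014
Total = $3,364.4397

$3,364.44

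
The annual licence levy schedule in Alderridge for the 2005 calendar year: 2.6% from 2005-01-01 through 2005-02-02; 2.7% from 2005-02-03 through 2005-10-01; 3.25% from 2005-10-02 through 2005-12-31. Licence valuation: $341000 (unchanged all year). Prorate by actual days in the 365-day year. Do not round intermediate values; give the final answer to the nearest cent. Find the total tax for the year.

$9643.76

2005-01-01 to 2005-02-02: 33 days at 2.6% → $341000 × 2.6% × 33/365 = $801.5836
2005-02-03 to 2005-10-01: 241 days at 2.7% → $341000 × 2.7% × 241/365 = $6079.1425
2005-10-02 to 2005-12-31: 91 days at 3.25% → $341000 × 3.25% × 91/365 = $2763.0342
Total = $9643.7603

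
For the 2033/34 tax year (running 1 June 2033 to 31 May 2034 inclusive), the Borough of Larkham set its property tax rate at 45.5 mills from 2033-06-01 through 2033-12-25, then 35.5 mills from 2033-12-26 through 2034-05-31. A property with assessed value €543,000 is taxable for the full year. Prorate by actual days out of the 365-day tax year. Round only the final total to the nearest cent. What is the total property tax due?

2033-06-01 to 2033-12-25: 208 days at 45.5 mills → €543,000 × 4.55% × 208/365 = €14,079.3205
2033-12-26 to 2034-05-31: 157 days at 35.5 mills → €543,000 × 3.55% × 157/365 = €8,291.5356
Total = €22,370.8562

€22,370.86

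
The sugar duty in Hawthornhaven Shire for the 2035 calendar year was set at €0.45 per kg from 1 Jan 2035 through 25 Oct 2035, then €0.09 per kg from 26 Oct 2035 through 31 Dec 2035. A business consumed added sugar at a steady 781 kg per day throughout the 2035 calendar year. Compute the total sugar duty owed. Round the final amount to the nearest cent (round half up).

€109441.53

1 Jan – 25 Oct 2035: 298 days × 781 kg/day = 232,738 kg at €0.45/kg → €104732.10
26 Oct – 31 Dec 2035: 67 days × 781 kg/day = 52,327 kg at €0.09/kg → €4709.43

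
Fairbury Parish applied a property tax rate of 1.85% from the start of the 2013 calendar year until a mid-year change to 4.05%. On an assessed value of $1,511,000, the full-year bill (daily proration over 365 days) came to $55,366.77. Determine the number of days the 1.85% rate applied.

Let d = days at the first rate; then 365 − d days at the second rate.
$1,511,000 × [1.85%·d + 4.05%·(365−d)] / 365 = $55,366.77
Solving gives d = 64, so the new rate took effect on March 6, 2013.

64 days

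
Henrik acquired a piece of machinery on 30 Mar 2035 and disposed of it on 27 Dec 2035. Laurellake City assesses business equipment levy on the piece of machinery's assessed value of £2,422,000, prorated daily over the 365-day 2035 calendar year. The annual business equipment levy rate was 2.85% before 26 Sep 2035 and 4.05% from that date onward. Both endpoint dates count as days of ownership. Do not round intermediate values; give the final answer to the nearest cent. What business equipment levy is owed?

30 Mar – 25 Sep 2035: 180 days at 2.85% → £2,422,000 × 2.85% × 180/365 = £34,040.7123
26 Sep – 27 Dec 2035: 93 days at 4.05% → £2,422,000 × 4.05% × 93/365 = £24,993.0493
Total = £59,033.7616

£59,033.76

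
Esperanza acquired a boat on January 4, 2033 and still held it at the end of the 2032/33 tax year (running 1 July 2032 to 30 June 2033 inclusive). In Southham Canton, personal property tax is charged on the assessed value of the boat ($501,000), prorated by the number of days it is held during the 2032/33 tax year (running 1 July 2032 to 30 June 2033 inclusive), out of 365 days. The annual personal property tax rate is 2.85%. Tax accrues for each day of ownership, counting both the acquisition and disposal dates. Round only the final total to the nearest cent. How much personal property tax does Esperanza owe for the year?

Days held (January 4 – June 30, 2033): 178 out of 365
Tax = $501,000 × 2.85% × 178/365 = $6,963.2137

$6,963.21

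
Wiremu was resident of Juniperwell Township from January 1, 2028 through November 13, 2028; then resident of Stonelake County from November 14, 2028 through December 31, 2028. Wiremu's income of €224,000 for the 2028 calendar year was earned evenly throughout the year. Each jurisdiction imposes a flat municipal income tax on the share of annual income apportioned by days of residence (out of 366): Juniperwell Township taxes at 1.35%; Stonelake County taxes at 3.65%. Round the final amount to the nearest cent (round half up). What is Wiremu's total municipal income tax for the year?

Juniperwell Township, January 1 – November 13, 2028: 318 days → €224,000 × 1.35% × 318/366 = €2,627.4098
Stonelake County, November 14 – December 31, 2028: 48 days → €224,000 × 3.65% × 48/366 = €1,072.2623
Total = €3,699.6721

€3,699.67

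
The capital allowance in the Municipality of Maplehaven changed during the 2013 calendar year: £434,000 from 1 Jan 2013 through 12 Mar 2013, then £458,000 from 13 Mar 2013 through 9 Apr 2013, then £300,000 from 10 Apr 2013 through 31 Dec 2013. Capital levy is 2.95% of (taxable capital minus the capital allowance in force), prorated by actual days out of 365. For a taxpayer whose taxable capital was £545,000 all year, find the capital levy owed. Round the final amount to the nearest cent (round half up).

1 Jan – 12 Mar 2013: 71 days, exemption £434,000 → (£545,000 − £434,000) × 2.95% × 71/365 = £636.9575
13 Mar – 9 Apr 2013: 28 days, exemption £458,000 → (£545,000 − £458,000) × 2.95% × 28/365 = £196.8822
10 Apr – 31 Dec 2013: 266 days, exemption £300,000 → (£545,000 − £300,000) × 2.95% × 266/365 = £5,267.1644
Total = £6,101.0041

£6,101.00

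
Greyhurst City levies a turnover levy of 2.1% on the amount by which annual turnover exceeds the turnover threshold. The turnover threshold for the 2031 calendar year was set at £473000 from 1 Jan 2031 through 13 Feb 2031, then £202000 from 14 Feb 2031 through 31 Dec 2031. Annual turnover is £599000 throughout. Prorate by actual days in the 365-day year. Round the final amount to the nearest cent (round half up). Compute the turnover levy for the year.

£7650.96

1 Jan – 13 Feb 2031: 44 days, exemption £473000 → (£599000 − £473000) × 2.1% × 44/365 = £318.9699
14 Feb – 31 Dec 2031: 321 days, exemption £202000 → (£599000 − £202000) × 2.1% × 321/365 = £7331.9918
Total = £7650.9616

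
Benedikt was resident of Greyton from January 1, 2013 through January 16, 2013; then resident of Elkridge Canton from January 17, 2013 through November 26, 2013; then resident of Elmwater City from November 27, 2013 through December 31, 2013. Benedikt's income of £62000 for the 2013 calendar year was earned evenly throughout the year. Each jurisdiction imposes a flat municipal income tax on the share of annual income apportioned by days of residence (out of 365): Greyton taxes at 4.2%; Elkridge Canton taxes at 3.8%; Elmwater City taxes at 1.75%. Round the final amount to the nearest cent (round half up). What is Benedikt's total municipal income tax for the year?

Greyton, January 1 – January 16, 2013: 16 days → £62000 × 4.2% × 16/365 = £114.1479
Elkridge Canton, January 17 – November 26, 2013: 314 days → £62000 × 3.8% × 314/365 = £2026.8055
Elmwater City, November 27 – December 31, 2013: 35 days → £62000 × 1.75% × 35/365 = £104.0411
Total = £2244.9945

£2244.99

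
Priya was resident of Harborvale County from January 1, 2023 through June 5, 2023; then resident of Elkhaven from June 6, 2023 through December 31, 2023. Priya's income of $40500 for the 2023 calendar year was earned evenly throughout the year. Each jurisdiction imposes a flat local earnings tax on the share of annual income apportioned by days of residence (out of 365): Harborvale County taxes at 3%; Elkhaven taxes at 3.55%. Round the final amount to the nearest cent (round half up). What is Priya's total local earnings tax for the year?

Harborvale County, January 1 – June 5, 2023: 156 days → $40500 × 3% × 156/365 = $519.2877
Elkhaven, June 6 – December 31, 2023: 209 days → $40500 × 3.55% × 209/365 = $823.2596
Total = $1342.5473

$1342.55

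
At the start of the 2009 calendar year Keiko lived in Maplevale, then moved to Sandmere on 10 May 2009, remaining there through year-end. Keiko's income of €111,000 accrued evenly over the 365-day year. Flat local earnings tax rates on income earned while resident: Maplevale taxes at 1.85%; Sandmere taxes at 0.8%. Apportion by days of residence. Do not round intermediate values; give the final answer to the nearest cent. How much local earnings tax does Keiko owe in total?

€1,299.92

Maplevale, 1 Jan – 9 May 2009: 129 days → €111,000 × 1.85% × 129/365 = €725.7575
Sandmere, 10 May – 31 Dec 2009: 236 days → €111,000 × 0.8% × 236/365 = €574.1589
Total = €1,299.9164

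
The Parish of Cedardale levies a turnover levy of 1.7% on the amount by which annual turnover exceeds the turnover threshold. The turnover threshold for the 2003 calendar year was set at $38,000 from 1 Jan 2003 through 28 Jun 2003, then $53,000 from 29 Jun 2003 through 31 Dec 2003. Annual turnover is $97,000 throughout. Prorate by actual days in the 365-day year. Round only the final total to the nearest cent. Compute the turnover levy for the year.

$873.05

1 Jan – 28 Jun 2003: 179 days, exemption $38,000 → ($97,000 − $38,000) × 1.7% × 179/365 = $491.8822
29 Jun – 31 Dec 2003: 186 days, exemption $53,000 → ($97,000 − $53,000) × 1.7% × 186/365 = $381.1726
Total = $873.0548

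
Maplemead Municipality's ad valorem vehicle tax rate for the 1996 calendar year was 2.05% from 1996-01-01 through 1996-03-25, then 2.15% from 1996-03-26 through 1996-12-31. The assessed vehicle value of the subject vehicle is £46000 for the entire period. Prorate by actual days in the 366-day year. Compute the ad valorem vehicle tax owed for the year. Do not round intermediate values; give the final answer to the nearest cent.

£978.32

1996-01-01 to 1996-03-25: 85 days at 2.05% → £46000 × 2.05% × 85/366 = £219.0027
1996-03-26 to 1996-12-31: 281 days at 2.15% → £46000 × 2.15% × 281/366 = £759.3142
Total = £978.3169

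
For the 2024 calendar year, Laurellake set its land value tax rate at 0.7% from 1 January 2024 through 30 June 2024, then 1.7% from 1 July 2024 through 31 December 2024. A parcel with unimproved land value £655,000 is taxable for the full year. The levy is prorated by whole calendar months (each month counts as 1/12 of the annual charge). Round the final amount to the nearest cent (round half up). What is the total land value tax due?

£7,860.00

1 January – 30 June 2024: 6 months at 0.7% → £655,000 × 0.7% × 6/12 = £2,292.5000
1 July – 31 December 2024: 6 months at 1.7% → £655,000 × 1.7% × 6/12 = £5,567.5000
Total = £7,860.0000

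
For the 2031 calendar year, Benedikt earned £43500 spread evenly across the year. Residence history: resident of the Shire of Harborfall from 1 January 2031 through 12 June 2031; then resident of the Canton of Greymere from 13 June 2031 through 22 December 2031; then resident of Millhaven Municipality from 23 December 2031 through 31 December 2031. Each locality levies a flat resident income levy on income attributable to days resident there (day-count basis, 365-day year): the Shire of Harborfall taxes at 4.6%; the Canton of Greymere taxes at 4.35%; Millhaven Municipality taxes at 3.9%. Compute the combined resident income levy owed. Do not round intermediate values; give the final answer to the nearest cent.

The Shire of Harborfall, 1 January – 12 June 2031: 163 days → £43500 × 4.6% × 163/365 = £893.5973
The Canton of Greymere, 13 June – 22 December 2031: 193 days → £43500 × 4.35% × 193/365 = £1000.5596
Millhaven Municipality, 23 December – 31 December 2031: 9 days → £43500 × 3.9% × 9/365 = £41.8315
Total = £1935.9884

£1935.99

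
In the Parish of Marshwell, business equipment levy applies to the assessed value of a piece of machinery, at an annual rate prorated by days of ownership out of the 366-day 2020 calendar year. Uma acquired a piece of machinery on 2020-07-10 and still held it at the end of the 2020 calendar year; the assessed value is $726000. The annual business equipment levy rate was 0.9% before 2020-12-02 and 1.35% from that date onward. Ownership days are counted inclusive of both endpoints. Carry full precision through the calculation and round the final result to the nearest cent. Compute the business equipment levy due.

2020-07-10 to 2020-12-01: 145 days at 0.9% → $726000 × 0.9% × 145/366 = $2588.6066
2020-12-02 to 2020-12-31: 30 days at 1.35% → $726000 × 1.35% × 30/366 = $803.3607
Total = $3391.9672

$3391.97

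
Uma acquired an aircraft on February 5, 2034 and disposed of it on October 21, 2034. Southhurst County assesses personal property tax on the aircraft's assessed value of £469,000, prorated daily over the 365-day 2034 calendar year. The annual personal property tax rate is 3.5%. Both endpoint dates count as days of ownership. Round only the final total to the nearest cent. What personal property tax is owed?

Days held (February 5 – October 21, 2034): 259 out of 365
Tax = £469,000 × 3.5% × 259/365 = £11,647.9041

£11,647.90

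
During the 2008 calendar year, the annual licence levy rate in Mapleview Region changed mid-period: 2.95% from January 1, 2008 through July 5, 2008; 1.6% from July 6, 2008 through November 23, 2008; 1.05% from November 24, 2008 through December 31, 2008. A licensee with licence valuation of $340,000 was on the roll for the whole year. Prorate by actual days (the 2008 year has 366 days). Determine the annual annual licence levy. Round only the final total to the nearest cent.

$7,591.01

January 1 – July 5, 2008: 187 days at 2.95% → $340,000 × 2.95% × 187/366 = $5,124.6175
July 6 – November 23, 2008: 141 days at 1.6% → $340,000 × 1.6% × 141/366 = $2,095.7377
November 24 – December 31, 2008: 38 days at 1.05% → $340,000 × 1.05% × 38/366 = $370.6557
Total = $7,591.0109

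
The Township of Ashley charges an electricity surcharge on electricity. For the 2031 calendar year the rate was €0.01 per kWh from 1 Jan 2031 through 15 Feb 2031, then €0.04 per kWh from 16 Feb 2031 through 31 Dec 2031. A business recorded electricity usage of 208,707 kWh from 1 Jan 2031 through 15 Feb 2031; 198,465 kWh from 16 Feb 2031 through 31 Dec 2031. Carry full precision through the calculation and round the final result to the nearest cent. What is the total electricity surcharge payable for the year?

1 Jan – 15 Feb 2031: 208,707 kWh at €0.01/kWh → €2087.07
16 Feb – 31 Dec 2031: 198,465 kWh at €0.04/kWh → €7938.60

€10025.67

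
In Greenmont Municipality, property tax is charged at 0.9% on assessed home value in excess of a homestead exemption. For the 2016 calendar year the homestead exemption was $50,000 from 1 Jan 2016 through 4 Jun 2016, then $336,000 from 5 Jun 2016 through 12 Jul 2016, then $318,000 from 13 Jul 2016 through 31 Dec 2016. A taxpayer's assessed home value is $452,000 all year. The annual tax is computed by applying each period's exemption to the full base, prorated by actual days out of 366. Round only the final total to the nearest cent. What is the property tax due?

1 Jan – 4 Jun 2016: 156 days, exemption $50,000 → ($452,000 − $50,000) × 0.9% × 156/366 = $1,542.0984
5 Jun – 12 Jul 2016: 38 days, exemption $336,000 → ($452,000 − $336,000) × 0.9% × 38/366 = $108.3934
13 Jul – 31 Dec 2016: 172 days, exemption $318,000 → ($452,000 − $318,000) × 0.9% × 172/366 = $566.7541
Total = $2,217.2459

$2,217.25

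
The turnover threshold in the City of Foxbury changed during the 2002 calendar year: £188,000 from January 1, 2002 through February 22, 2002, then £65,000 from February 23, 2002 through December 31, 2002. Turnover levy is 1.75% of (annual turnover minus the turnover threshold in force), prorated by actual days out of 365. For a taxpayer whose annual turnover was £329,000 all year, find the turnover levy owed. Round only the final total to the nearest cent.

January 1 – February 22, 2002: 53 days, exemption £188,000 → (£329,000 − £188,000) × 1.75% × 53/365 = £358.2945
February 23 – December 31, 2002: 312 days, exemption £65,000 → (£329,000 − £65,000) × 1.75% × 312/365 = £3,949.1507
Total = £4,307.4452

£4,307.45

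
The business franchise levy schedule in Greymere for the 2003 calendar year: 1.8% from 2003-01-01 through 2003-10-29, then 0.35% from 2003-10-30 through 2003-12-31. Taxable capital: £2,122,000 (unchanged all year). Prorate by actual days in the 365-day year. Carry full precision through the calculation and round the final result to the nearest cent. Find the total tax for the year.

£32,885.19

2003-01-01 to 2003-10-29: 302 days at 1.8% → £2,122,000 × 1.8% × 302/365 = £31,603.2658
2003-10-30 to 2003-12-31: 63 days at 0.35% → £2,122,000 × 0.35% × 63/365 = £1,281.9205
Total = £32,885.1863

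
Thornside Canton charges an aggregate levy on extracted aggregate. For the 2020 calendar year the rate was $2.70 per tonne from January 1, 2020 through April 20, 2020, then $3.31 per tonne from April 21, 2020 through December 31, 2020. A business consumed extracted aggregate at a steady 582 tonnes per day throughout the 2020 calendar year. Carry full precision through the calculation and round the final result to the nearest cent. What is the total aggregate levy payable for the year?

January 1 – April 20, 2020: 111 days × 582 tonnes/day = 64,602 tonnes at $2.70/tonne → $174,425.40
April 21 – December 31, 2020: 255 days × 582 tonnes/day = 148,410 tonnes at $3.31/tonne → $491,237.10

$665,662.50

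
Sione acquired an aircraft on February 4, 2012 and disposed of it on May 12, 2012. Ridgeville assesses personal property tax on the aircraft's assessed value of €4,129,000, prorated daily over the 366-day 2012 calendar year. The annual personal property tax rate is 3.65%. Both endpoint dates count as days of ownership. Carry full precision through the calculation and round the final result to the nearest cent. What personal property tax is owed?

€40,765.41

Days held (February 4 – May 12, 2012): 99 out of 366
Tax = €4,129,000 × 3.65% × 99/366 = €40,765.4139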